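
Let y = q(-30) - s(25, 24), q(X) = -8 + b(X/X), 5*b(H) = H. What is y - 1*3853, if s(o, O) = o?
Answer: -19429/5 ≈ -3885.8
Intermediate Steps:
b(H) = H/5
q(X) = -39/5 (q(X) = -8 + (X/X)/5 = -8 + (⅕)*1 = -8 + ⅕ = -39/5)
y = -164/5 (y = -39/5 - 1*25 = -39/5 - 25 = -164/5 ≈ -32.800)
y - 1*3853 = -164/5 - 1*3853 = -164/5 - 3853 = -19429/5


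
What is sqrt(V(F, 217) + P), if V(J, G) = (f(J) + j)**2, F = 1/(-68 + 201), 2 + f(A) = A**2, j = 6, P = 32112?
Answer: sqrt(10052874505801)/17689 ≈ 179.24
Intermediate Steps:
f(A) = -2 + A**2
F = 1/133 ≈ 0.0075188
V(J, G) = (4 + J**2)**2 (V(J, G) = ((-2 + J**2) + 6)**2 = (4 + J**2)**2)
sqrt(V(F, 217) + P) = sqrt((4 + (1/133)**2)**2 + 32112) = sqrt((4 + 1/17689)**2 + 32112) = sqrt((70757/17689)**2 + 32112) = sqrt(5006553049/312900721 + 32112) = sqrt(10052874505801/312900721) = sqrt(10052874505801)/17689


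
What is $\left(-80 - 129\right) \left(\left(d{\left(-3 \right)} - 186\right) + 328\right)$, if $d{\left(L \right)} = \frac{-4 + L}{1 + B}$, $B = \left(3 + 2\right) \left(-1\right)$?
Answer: $- \frac{120175}{4} \approx -30044.0$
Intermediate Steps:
$B = -5$ ($B = 5 \left(-1\right) = -5$)
$d{\left(L \right)} = 1 - \frac{L}{4}$ ($d{\left(L \right)} = \frac{-4 + L}{1 - 5} = \frac{-4 + L}{-4} = \left(-4 + L\right) \left(- \frac{1}{4}\right) = 1 - \frac{L}{4}$)
$\left(-80 - 129\right) \left(\left(d{\left(-3 \right)} - 186\right) + 328\right) = \left(-80 - 129\right) \left(\left(\left(1 - - \frac{3}{4}\right) - 186\right) + 328\right) = \left(-80 - 129\right) \left(\left(\left(1 + \frac{3}{4}\right) - 186\right) + 328\right) = - 209 \left(\left(\frac{7}{4} - 186\right) + 328\right) = - 209 \left(- \frac{737}{4} + 328\right) = \left(-209\right) \frac{575}{4} = - \frac{120175}{4}$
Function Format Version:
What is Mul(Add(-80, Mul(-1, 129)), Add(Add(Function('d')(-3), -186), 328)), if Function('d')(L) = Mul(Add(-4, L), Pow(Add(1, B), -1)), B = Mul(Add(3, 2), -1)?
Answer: Rational(-120175, 4) ≈ -30044.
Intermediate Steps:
B = -5 (B = Mul(5, -1) = -5)
Function('d')(L) = Add(1, Mul(Rational(-1, 4), L)) (Function('d')(L) = Mul(Add(-4, L), Pow(Add(1, -5), -1)) = Mul(Add(-4, L), Pow(-4, -1)) = Mul(Add(-4, L), Rational(-1, 4)) = Add(1, Mul(Rational(-1, 4), L)))
Mul(Add(-80, Mul(-1, 129)), Add(Add(Function('d')(-3), -186), 328)) = Mul(Add(-80, Mul(-1, 129)), Add(Add(Add(1, Mul(Rational(-1, 4), -3)), -186), 328)) = Mul(Add(-80, -129), Add(Add(Add(1, Rational(3, 4)), -186), 328)) = Mul(-209, Add(Add(Rational(7, 4), -186), 328)) = Mul(-209, Add(Rational(-737, 4), 328)) = Mul(-209, Rational(575, 4)) = Rational(-120175, 4)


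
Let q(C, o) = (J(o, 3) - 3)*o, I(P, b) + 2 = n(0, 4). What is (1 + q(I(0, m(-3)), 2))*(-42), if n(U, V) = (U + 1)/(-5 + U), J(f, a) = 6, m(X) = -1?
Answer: -294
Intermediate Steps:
n(U, V) = (1 + U)/(-5 + U)
I(P, b) = -11/5 (I(P, b) = -2 + (1 + 0)/(-5 + 0) = -2 + 1/(-5) = -2 - 1/5*1 = -2 - 1/5 = -11/5)
q(C, o) = 3*o (q(C, o) = (6 - 3)*o = 3*o)
(1 + q(I(0, m(-3)), 2))*(-42) = (1 + 3*2)*(-42) = (1 + 6)*(-42) = 7*(-42) = -294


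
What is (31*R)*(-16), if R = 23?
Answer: -11408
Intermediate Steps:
(31*R)*(-16) = (31*23)*(-16) = 713*(-16) = -11408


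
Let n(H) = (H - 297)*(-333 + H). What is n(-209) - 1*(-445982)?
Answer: 720234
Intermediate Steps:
n(H) = (-333 + H)*(-297 + H) (n(H) = (-297 + H)*(-333 + H) = (-333 + H)*(-297 + H))
n(-209) - 1*(-445982) = (98901 + (-209)² - 630*(-209)) - 1*(-445982) = (98901 + 43681 + 131670) + 445982 = 274252 + 445982 = 720234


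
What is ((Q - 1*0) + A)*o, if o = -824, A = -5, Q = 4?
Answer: 824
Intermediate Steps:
((Q - 1*0) + A)*o = ((4 - 1*0) - 5)*(-824) = ((4 + 0) - 5)*(-824) = (4 - 5)*(-824) = -1*(-824) = 824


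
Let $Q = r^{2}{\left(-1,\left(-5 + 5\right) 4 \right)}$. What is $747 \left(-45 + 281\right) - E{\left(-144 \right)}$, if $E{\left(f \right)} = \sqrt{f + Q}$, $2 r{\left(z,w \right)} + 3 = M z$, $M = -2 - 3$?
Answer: $176292 - i \sqrt{143} \approx 1.7629 \cdot 10^{5} - 11.958 i$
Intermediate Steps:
$M = -5$ ($M = -2 - 3 = -5$)
$r{\left(z,w \right)} = - \frac{3}{2} - \frac{5 z}{2}$ ($r{\left(z,w \right)} = - \frac{3}{2} + \frac{\left(-5\right) z}{2} = - \frac{3}{2} - \frac{5 z}{2}$)
$Q = 1$ ($Q = \left(- \frac{3}{2} - - \frac{5}{2}\right)^{2} = \left(- \frac{3}{2} + \frac{5}{2}\right)^{2} = 1^{2} = 1$)
$E{\left(f \right)} = \sqrt{1 + f}$ ($E{\left(f \right)} = \sqrt{f + 1} = \sqrt{1 + f}$)
$747 \left(-45 + 281\right) - E{\left(-144 \right)} = 747 \left(-45 + 281\right) - \sqrt{1 - 144} = 747 \cdot 236 - \sqrt{-143} = 176292 - i \sqrt{143}$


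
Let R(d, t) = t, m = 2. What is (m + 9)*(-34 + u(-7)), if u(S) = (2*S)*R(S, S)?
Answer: 704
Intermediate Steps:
u(S) = 2*S**2 (u(S) = (2*S)*S = 2*S**2)
(m + 9)*(-34 + u(-7)) = (2 + 9)*(-34 + 2*(-7)**2) = 11*(-34 + 2*49) = 11*(-34 + 98) = 11*64 = 704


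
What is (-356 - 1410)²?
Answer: 3118756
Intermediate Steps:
(-356 - 1410)² = (-1766)² = 3118756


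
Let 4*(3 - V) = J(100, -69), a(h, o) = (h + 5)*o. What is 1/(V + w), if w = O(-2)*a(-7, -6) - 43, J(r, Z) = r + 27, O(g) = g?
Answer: -4/383 ≈ -0.010444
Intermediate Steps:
a(h, o) = o*(5 + h) (a(h, o) = (5 + h)*o = o*(5 + h))
J(r, Z) = 27 + r
w = -67 (w = -(-12)*(5 - 7) - 43 = -(-12)*(-2) - 43 = -2*12 - 43 = -24 - 43 = -67)
V = -115/4 (V = 3 - (27 + 100)/4 = 3 - ¼*127 = 3 - 127/4 = -115/4 ≈ -28.750)
1/(V + w) = 1/(-115/4 - 67) = 1/(-383/4) = -4/383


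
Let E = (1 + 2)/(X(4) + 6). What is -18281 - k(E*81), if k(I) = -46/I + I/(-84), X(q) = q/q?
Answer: -870604673/47628 ≈ -18279.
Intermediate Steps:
X(q) = 1
E = 3/7 (E = (1 + 2)/(1 + 6) = 3/7 ≈ 0.42857)
k(I) = -46/I - I/84 (k(I) = -46/I + I*(-1/84) = -46/I - I/84)
-18281 - k(E*81) = -18281 - (-46/((3/7)*81) - 81/196) = -18281 - (-46/243/7 - 1/84*243/7) = -18281 - (-46*7/243 - 81/196) = -18281 - (-322/243 - 81/196) = -18281 - 1*(-82795/47628) = -18281 + 82795/47628 = -870604673/47628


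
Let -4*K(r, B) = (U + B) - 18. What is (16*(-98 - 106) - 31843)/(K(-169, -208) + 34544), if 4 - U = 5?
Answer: -140428/138403 ≈ -1.0146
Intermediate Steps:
U = -1 (U = 4 - 1*5 = 4 - 5 = -1)
K(r, B) = 19/4 - B/4 (K(r, B) = -((-1 + B) - 18)/4 = -(-19 + B)/4 = 19/4 - B/4)
(16*(-98 - 106) - 31843)/(K(-169, -208) + 34544) = (16*(-98 - 106) - 31843)/((19/4 - 1/4*(-208)) + 34544) = (16*(-204) - 31843)/((19/4 + 52) + 34544) = (-3264 - 31843)/(227/4 + 34544) = -35107/138403/4 = -35107*4/138403 = -140428/138403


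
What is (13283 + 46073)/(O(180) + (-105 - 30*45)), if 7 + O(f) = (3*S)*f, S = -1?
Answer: -2698/91 ≈ -29.648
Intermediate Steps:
O(f) = -7 - 3*f (O(f) = -7 + (3*(-1))*f = -7 - 3*f)
(13283 + 46073)/(O(180) + (-105 - 30*45)) = (13283 + 46073)/((-7 - 3*180) + (-105 - 30*45)) = 59356/((-7 - 540) + (-105 - 1350)) = 59356/(-547 - 1455) = 59356/(-2002) = 59356*(-1/2002) = -2698/91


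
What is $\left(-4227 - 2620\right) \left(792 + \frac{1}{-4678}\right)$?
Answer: $- \frac{25367963825}{4678} \approx -5.4228 \cdot 10^{6}$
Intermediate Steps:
$\left(-4227 - 2620\right) \left(792 + \frac{1}{-4678}\right) = - 6847 \left(792 - \frac{1}{4678}\right) = \left(-6847\right) \frac{3704975}{4678} = - \frac{25367963825}{4678}$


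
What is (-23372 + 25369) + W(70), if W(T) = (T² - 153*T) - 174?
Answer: -3987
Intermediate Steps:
W(T) = -174 + T² - 153*T
(-23372 + 25369) + W(70) = (-23372 + 25369) + (-174 + 70² - 153*70) = 1997 + (-174 + 4900 - 10710) = 1997 - 5984 = -3987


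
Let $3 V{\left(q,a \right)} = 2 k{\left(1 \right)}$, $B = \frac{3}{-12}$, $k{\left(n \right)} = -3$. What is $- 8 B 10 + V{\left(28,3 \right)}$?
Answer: $18$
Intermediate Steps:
$B = - \frac{1}{4}$ ($B = 3 \left(- \frac{1}{12}\right) = - \frac{1}{4} \approx -0.25$)
$V{\left(q,a \right)} = -2$ ($V{\left(q,a \right)} = \frac{2 \left(-3\right)}{3} = \frac{1}{3} \left(-6\right) = -2$)
$- 8 B 10 + V{\left(28,3 \right)} = \left(-8\right) \left(- \frac{1}{4}\right) 10 - 2 = 2 \cdot 10 - 2 = 20 - 2 = 18$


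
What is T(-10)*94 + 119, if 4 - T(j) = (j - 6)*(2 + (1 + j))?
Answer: -10033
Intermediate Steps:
T(j) = 4 - (-6 + j)*(3 + j) (T(j) = 4 - (j - 6)*(2 + (1 + j)) = 4 - (-6 + j)*(3 + j))
T(-10)*94 + 119 = (22 - 1*(-10)**2 + 3*(-10))*94 + 119 = (22 - 1*100 - 30)*94 + 119 = (22 - 100 - 30)*94 + 119 = -108*94 + 119 = -10152 + 119 = -10033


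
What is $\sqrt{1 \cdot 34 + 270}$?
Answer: $4 \sqrt{19} \approx 17.436$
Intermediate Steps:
$\sqrt{1 \cdot 34 + 270} = \sqrt{34 + 270} = \sqrt{304} = 4 \sqrt{19}$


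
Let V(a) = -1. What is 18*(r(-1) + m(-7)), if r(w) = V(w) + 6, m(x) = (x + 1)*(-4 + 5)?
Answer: -18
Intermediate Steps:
m(x) = 1 + x (m(x) = (1 + x)*1 = 1 + x)
r(w) = 5 (r(w) = -1 + 6 = 5)
18*(r(-1) + m(-7)) = 18*(5 + (1 - 7)) = 18*(5 - 6) = 18*(-1) = -18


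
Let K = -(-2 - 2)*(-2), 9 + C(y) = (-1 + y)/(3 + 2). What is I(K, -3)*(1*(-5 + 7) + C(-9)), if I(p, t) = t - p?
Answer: -45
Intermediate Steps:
C(y) = -46/5 + y/5 (C(y) = -9 + (-1 + y)/(3 + 2) = -9 + (-1 + y)/5 = -9 + (-1 + y)*(⅕) = -9 + (-⅕ + y/5) = -46/5 + y/5)
K = -8 (K = -(-4)*(-2) = -1*8 = -8)
I(K, -3)*(1*(-5 + 7) + C(-9)) = (-3 - 1*(-8))*(1*(-5 + 7) + (-46/5 + (⅕)*(-9))) = (-3 + 8)*(1*2 + (-46/5 - 9/5)) = 5*(2 - 11) = 5*(-9) = -45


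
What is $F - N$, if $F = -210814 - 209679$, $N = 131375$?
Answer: $-551868$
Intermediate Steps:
$F = -420493$ ($F = -210814 - 209679 = -420493$)
$F - N = -420493 - 131375 = -551868$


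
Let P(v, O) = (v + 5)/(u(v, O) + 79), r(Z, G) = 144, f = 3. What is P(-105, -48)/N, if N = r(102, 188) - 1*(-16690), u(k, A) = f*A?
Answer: 10/109421 ≈ 9.1390e-5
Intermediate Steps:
u(k, A) = 3*A
P(v, O) = (5 + v)/(79 + 3*O) (P(v, O) = (v + 5)/(3*O + 79) = (5 + v)/(79 + 3*O))
N = 16834 (N = 144 - 1*(-16690) = 144 + 16690 = 16834)
P(-105, -48)/N = ((5 - 105)/(79 + 3*(-48)))/16834 = (-100/(79 - 144))*(1/16834) = (-100/(-65))*(1/16834) = -1/65*(-100)*(1/16834) = (20/13)*(1/16834) = 10/109421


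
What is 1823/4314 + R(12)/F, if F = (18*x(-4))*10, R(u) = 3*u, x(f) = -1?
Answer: 4801/21570 ≈ 0.22258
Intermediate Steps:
F = -180 (F = (18*(-1))*10 = -18*10 = -180)
1823/4314 + R(12)/F = 1823/4314 + (3*12)/(-180) = 1823*(1/4314) + 36*(-1/180) = 1823/4314 - 1/5 = 4801/21570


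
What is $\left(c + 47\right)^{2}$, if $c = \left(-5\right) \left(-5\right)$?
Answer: $5184$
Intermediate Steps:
$c = 25$
$\left(c + 47\right)^{2} = \left(25 + 47\right)^{2} = 72^{2} = 5184$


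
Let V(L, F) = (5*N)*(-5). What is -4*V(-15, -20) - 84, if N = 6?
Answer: 516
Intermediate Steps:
V(L, F) = -150 (V(L, F) = (5*6)*(-5) = 30*(-5) = -150)
-4*V(-15, -20) - 84 = -4*(-150) - 84 = 600 - 84 = 516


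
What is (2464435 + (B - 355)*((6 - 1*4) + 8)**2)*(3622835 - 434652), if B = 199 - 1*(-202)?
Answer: 7871735413405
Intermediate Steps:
B = 401 (B = 199 + 202 = 401)
(2464435 + (B - 355)*((6 - 1*4) + 8)**2)*(3622835 - 434652) = (2464435 + (401 - 355)*((6 - 1*4) + 8)**2)*(3622835 - 434652) = (2464435 + 46*((6 - 4) + 8)**2)*3188183 = (2464435 + 46*(2 + 8)**2)*3188183 = (2464435 + 46*10**2)*3188183 = (2464435 + 46*100)*3188183 = (2464435 + 4600)*3188183 = 2469035*3188183 = 7871735413405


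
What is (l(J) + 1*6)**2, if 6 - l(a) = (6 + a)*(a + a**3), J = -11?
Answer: 44863204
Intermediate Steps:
l(a) = 6 - (6 + a)*(a + a**3)
(l(J) + 1*6)**2 = ((6 - 1*(-11)**2 - 1*(-11)**4 - 6*(-11) - 6*(-11)**3) + 1*6)**2 = ((6 - 1*121 - 1*14641 + 66 - 6*(-1331)) + 6)**2 = ((6 - 121 - 14641 + 66 + 7986) + 6)**2 = (-6704 + 6)**2 = (-6698)**2 = 44863204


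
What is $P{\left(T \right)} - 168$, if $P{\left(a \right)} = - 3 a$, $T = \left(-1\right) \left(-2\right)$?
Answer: $-174$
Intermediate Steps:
$T = 2$
$P{\left(T \right)} - 168 = \left(-3\right) 2 - 168 = -6 - 168 = -174$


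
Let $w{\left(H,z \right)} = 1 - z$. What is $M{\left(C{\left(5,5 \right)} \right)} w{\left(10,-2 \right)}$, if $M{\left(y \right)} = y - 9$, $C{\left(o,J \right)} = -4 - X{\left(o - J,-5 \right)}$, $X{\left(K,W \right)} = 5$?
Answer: $-54$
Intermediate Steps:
$C{\left(o,J \right)} = -9$ ($C{\left(o,J \right)} = -4 - 5 = -9$)
$M{\left(y \right)} = -9 + y$
$M{\left(C{\left(5,5 \right)} \right)} w{\left(10,-2 \right)} = \left(-9 - 9\right) \left(1 - -2\right) = - 18 \left(1 + 2\right) = \left(-18\right) 3 = -54$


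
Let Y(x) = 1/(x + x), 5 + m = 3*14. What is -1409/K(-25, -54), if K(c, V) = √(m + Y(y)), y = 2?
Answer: -2818*√149/149 ≈ -230.86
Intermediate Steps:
m = 37 (m = -5 + 3*14 = -5 + 42 = 37)
Y(x) = 1/(2*x)
K(c, V) = √149/2 (K(c, V) = √(37 + (½)/2) = √(37 + (½)*(½)) = √(37 + ¼) = √(149/4) = √149/2)
-1409/K(-25, -54) = -1409*2*√149/149 = -2818*√149/149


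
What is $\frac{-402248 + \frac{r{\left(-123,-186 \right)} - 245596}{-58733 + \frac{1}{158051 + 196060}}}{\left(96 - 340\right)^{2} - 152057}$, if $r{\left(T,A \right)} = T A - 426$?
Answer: $\frac{4182937717058396}{962125942006801} \approx 4.3476$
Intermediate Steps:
$r{\left(T,A \right)} = -426 + A T$ ($r{\left(T,A \right)} = A T - 426 = -426 + A T$)
$\frac{-402248 + \frac{r{\left(-123,-186 \right)} - 245596}{-58733 + \frac{1}{158051 + 196060}}}{\left(96 - 340\right)^{2} - 152057} = \frac{-402248 + \frac{\left(-426 - -22878\right) - 245596}{-58733 + \frac{1}{158051 + 196060}}}{\left(96 - 340\right)^{2} - 152057} = \frac{-402248 + \frac{\left(-426 + 22878\right) - 245596}{-58733 + \frac{1}{354111}}}{\left(-244\right)^{2} - 152057} = \frac{-402248 + \frac{22452 - 245596}{-58733 + \frac{1}{354111}}}{59536 - 152057} = \frac{-402248 - \frac{223144}{- \frac{20798001362}{354111}}}{-92521} = \left(-402248 - - \frac{39508872492}{10399000681}\right) \left(- \frac{1}{92521}\right) = \left(-402248 + \frac{39508872492}{10399000681}\right) \left(- \frac{1}{92521}\right) = \left(- \frac{4182937717058396}{10399000681}\right) \left(- \frac{1}{92521}\right) = \frac{4182937717058396}{962125942006801}$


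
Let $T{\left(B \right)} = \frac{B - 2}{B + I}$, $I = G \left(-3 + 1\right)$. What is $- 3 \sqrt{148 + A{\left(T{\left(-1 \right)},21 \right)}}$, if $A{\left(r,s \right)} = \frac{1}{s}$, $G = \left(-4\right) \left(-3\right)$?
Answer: $- \frac{\sqrt{65289}}{7} \approx -36.502$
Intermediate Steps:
$G = 12$
$I = -24$ ($I = 12 \left(-3 + 1\right) = 12 \left(-2\right) = -24$)
$T{\left(B \right)} = \frac{-2 + B}{-24 + B}$ ($T{\left(B \right)} = \frac{B - 2}{B - 24} = \frac{-2 + B}{-24 + B}$)
$- 3 \sqrt{148 + A{\left(T{\left(-1 \right)},21 \right)}} = - 3 \sqrt{148 + \frac{1}{21}} = - 3 \sqrt{\frac{3109}{21}} = - 3 \frac{\sqrt{65289}}{21} = - \frac{\sqrt{65289}}{7}$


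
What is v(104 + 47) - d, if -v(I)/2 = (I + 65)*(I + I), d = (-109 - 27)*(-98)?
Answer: -143792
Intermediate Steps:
d = 13328 (d = -136*(-98) = 13328)
v(I) = -4*I*(65 + I) (v(I) = -2*(I + 65)*(I + I) = -2*(65 + I)*2*I = -4*I*(65 + I))
v(104 + 47) - d = -4*(104 + 47)*(65 + (104 + 47)) - 1*13328 = -4*151*(65 + 151) - 13328 = -4*151*216 - 13328 = -130464 - 13328 = -143792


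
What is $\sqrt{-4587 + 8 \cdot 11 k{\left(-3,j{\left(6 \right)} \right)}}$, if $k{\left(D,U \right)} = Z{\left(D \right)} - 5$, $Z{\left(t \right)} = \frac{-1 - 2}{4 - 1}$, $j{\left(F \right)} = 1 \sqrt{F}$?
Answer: $i \sqrt{5115} \approx 71.519 i$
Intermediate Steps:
$j{\left(F \right)} = \sqrt{F}$
$Z{\left(t \right)} = -1$ ($Z{\left(t \right)} = - \frac{3}{3} = \left(-3\right) \frac{1}{3} = -1$)
$k{\left(D,U \right)} = -6$ ($k{\left(D,U \right)} = -1 - 5 = -6$)
$\sqrt{-4587 + 8 \cdot 11 k{\left(-3,j{\left(6 \right)} \right)}} = \sqrt{-4587 + 8 \cdot 11 \left(-6\right)} = \sqrt{-4587 + 88 \left(-6\right)} = \sqrt{-4587 - 528} = \sqrt{-5115} = i \sqrt{5115}$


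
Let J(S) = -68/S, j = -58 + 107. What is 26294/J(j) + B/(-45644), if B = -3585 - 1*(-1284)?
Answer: -14701961749/775948 ≈ -18947.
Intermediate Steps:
j = 49
B = -2301 (B = -3585 + 1284 = -2301)
26294/J(j) + B/(-45644) = 26294/((-68/49)) - 2301/(-45644) = 26294/((-68*1/49)) - 2301*(-1/45644) = 26294/(-68/49) + 2301/45644 = 26294*(-49/68) + 2301/45644 = -644203/34 + 2301/45644 = -14701961749/775948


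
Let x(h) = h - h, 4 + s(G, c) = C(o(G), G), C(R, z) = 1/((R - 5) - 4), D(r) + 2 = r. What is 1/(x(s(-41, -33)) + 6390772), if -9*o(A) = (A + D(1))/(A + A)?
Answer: 1/6390772 ≈ 1.5648e-7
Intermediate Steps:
D(r) = -2 + r
o(A) = -(-1 + A)/(18*A) (o(A) = -(A + (-2 + 1))/(9*(A + A)) = -(A - 1)/(9*(2*A)) = -(-1 + A)*1/(2*A)/9 = -(-1 + A)/(18*A))
C(R, z) = 1/(-9 + R) (C(R, z) = 1/((-5 + R) - 4) = 1/(-9 + R))
s(G, c) = -4 + 1/(-9 + (1 - G)/(18*G))
x(h) = 0
1/(x(s(-41, -33)) + 6390772) = 1/(0 + 6390772) = 1/6390772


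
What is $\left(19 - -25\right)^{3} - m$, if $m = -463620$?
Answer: $548804$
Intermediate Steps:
$\left(19 - -25\right)^{3} - m = \left(19 - -25\right)^{3} - -463620 = \left(19 + 25\right)^{3} + 463620 = 44^{3} + 463620 = 85184 + 463620 = 548804$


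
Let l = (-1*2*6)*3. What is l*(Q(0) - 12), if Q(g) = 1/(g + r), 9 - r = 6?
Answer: 420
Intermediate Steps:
r = 3 (r = 9 - 1*6 = 9 - 6 = 3)
Q(g) = 1/(3 + g) (Q(g) = 1/(g + 3) = 1/(3 + g))
l = -36 (l = -2*6*3 = -12*3 = -36)
l*(Q(0) - 12) = -36*(1/(3 + 0) - 12) = -36*(1/3 - 12) = -36*(⅓ - 12) = -36*(-35/3) = 420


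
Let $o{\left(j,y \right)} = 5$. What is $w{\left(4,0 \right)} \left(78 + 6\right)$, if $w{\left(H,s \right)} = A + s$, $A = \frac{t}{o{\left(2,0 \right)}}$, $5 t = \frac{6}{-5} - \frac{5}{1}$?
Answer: $- \frac{2604}{125} \approx -20.832$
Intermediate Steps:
$t = - \frac{31}{25}$ ($t = \frac{\frac{6}{-5} - \frac{5}{1}}{5} = \frac{6 \left(- \frac{1}{5}\right) - 5}{5} = \frac{- \frac{6}{5} - 5}{5} = \frac{1}{5} \left(- \frac{31}{5}\right) = - \frac{31}{25} \approx -1.24$)
$A = - \frac{31}{125}$ ($A = - \frac{31}{25 \cdot 5} = \left(- \frac{31}{25}\right) \frac{1}{5} = - \frac{31}{125} \approx -0.248$)
$w{\left(H,s \right)} = - \frac{31}{125} + s$
$w{\left(4,0 \right)} \left(78 + 6\right) = \left(- \frac{31}{125} + 0\right) \left(78 + 6\right) = \left(- \frac{31}{125}\right) 84 = - \frac{2604}{125}$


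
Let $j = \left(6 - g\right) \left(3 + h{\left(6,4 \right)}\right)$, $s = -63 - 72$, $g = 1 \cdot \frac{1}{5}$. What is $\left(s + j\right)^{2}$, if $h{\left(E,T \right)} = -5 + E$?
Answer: $\frac{312481}{25} \approx 12499.0$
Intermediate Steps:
$g = \frac{1}{5}$ ($g = 1 \cdot \frac{1}{5} = \frac{1}{5} \approx 0.2$)
$s = -135$
$j = \frac{116}{5}$ ($j = \left(6 - \frac{1}{5}\right) \left(3 + \left(-5 + 6\right)\right) = \left(6 - \frac{1}{5}\right) \left(3 + 1\right) = \frac{29}{5} \cdot 4 = \frac{116}{5} \approx 23.2$)
$\left(s + j\right)^{2} = \left(-135 + \frac{116}{5}\right)^{2} = \left(- \frac{559}{5}\right)^{2} = \frac{312481}{25}$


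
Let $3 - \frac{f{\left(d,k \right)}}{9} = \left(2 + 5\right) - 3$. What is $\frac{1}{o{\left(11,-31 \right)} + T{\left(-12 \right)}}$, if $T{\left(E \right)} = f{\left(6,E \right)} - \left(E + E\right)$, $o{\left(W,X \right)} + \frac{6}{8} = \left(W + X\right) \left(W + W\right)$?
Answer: $- \frac{4}{1703} \approx -0.0023488$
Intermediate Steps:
$o{\left(W,X \right)} = - \frac{3}{4} + 2 W \left(W + X\right)$ ($o{\left(W,X \right)} = - \frac{3}{4} + \left(W + X\right) \left(W + W\right) = - \frac{3}{4} + \left(W + X\right) 2 W = - \frac{3}{4} + 2 W \left(W + X\right)$)
$f{\left(d,k \right)} = -9$ ($f{\left(d,k \right)} = 27 - 9 \left(\left(2 + 5\right) - 3\right) = 27 - 9 \left(7 - 3\right) = 27 - 36 = -9$)
$T{\left(E \right)} = -9 - 2 E$ ($T{\left(E \right)} = -9 - \left(E + E\right) = -9 - 2 E$)
$\frac{1}{o{\left(11,-31 \right)} + T{\left(-12 \right)}} = \frac{1}{\left(- \frac{3}{4} + 2 \cdot 11^{2} + 2 \cdot 11 \left(-31\right)\right) - -15} = \frac{1}{\left(- \frac{3}{4} + 2 \cdot 121 - 682\right) + \left(-9 + 24\right)} = \frac{1}{\left(- \frac{3}{4} + 242 - 682\right) + 15} = \frac{1}{- \frac{1763}{4} + 15} = \frac{1}{- \frac{1703}{4}} = - \frac{4}{1703}$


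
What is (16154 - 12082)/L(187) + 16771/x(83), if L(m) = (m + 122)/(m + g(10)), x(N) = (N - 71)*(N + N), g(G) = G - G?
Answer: 507339509/205176 ≈ 2472.7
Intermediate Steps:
g(G) = 0
x(N) = 2*N*(-71 + N) (x(N) = (-71 + N)*(2*N) = 2*N*(-71 + N))
L(m) = (122 + m)/m (L(m) = (m + 122)/(m + 0) = (122 + m)/m)
(16154 - 12082)/L(187) + 16771/x(83) = (16154 - 12082)/(((122 + 187)/187)) + 16771/((2*83*(-71 + 83))) = 4072/(((1/187)*309)) + 16771/((2*83*12)) = 4072/(309/187) + 16771/1992 = 4072*(187/309) + 16771*(1/1992) = 761464/309 + 16771/1992 = 507339509/205176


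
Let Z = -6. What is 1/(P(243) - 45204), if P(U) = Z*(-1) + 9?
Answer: -1/45189 ≈ -2.2129e-5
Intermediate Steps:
P(U) = 15 (P(U) = -6*(-1) + 9 = 6 + 9 = 15)
1/(P(243) - 45204) = 1/(15 - 45204) = 1/(-45189) = -1/45189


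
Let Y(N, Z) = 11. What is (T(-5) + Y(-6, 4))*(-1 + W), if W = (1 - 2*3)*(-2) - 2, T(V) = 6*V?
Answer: -133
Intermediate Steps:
W = 8 (W = (1 - 6)*(-2) - 2 = -5*(-2) - 2 = 10 - 2 = 8)
(T(-5) + Y(-6, 4))*(-1 + W) = (6*(-5) + 11)*(-1 + 8) = (-30 + 11)*7 = -19*7 = -133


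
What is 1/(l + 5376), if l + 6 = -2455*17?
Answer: -1/36365 ≈ -2.7499e-5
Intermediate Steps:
l = -41741 (l = -6 - 2455*17 = -6 - 41735 = -41741)
1/(l + 5376) = 1/(-41741 + 5376) = 1/(-36365) = -1/36365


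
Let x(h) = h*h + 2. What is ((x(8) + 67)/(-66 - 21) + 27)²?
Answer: 4910656/7569 ≈ 648.79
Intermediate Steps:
x(h) = 2 + h² (x(h) = h² + 2 = 2 + h²)
((x(8) + 67)/(-66 - 21) + 27)² = (((2 + 8²) + 67)/(-66 - 21) + 27)² = (((2 + 64) + 67)/(-87) + 27)² = ((66 + 67)*(-1/87) + 27)² = (133*(-1/87) + 27)² = (-133/87 + 27)² = (2216/87)² = 4910656/7569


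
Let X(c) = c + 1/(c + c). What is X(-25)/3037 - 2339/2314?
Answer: -89517991/87845225 ≈ -1.0190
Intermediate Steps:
X(c) = c + 1/(2*c)
X(-25)/3037 - 2339/2314 = (-25 + (½)/(-25))/3037 - 2339/2314 = (-25 + (½)*(-1/25))*(1/3037) - 2339*1/2314 = (-25 - 1/50)*(1/3037) - 2339/2314 = -1251/50*1/3037 - 2339/2314 = -1251/151850 - 2339/2314 = -89517991/87845225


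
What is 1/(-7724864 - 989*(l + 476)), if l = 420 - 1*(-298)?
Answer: -1/8905730 ≈ -1.1229e-7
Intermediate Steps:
l = 718 (l = 420 + 298 = 718)
1/(-7724864 - 989*(l + 476)) = 1/(-7724864 - 989*(718 + 476)) = 1/(-7724864 - 989*1194) = 1/(-7724864 - 1180866) = 1/(-8905730) = -1/8905730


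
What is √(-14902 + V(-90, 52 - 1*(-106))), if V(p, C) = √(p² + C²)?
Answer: √(-14902 + 2*√8266) ≈ 121.33*I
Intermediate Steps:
V(p, C) = √(C² + p²)
√(-14902 + V(-90, 52 - 1*(-106))) = √(-14902 + √((52 - 1*(-106))² + (-90)²)) = √(-14902 + √((52 + 106)² + 8100)) = √(-14902 + √(158² + 8100)) = √(-14902 + √(24964 + 8100)) = √(-14902 + √33064) = √(-14902 + 2*√8266)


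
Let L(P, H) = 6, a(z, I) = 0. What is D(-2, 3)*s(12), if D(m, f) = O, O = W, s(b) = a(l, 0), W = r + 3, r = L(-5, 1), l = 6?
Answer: 0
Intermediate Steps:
r = 6
W = 9 (W = 6 + 3 = 9)
s(b) = 0
O = 9
D(m, f) = 9
D(-2, 3)*s(12) = 9*0 = 0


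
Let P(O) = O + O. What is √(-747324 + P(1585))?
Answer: I*√744154 ≈ 862.64*I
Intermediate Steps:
P(O) = 2*O
√(-747324 + P(1585)) = √(-747324 + 2*1585) = √(-747324 + 3170) = √(-744154) = I*√744154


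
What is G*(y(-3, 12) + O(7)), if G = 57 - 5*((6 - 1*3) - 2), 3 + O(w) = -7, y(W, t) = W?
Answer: -676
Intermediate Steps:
O(w) = -10 (O(w) = -3 - 7 = -10)
G = 52 (G = 57 - 5*((6 - 3) - 2) = 57 - 5*(3 - 2) = 57 - 5*1 = 57 - 5 = 52)
G*(y(-3, 12) + O(7)) = 52*(-3 - 10) = 52*(-13) = -676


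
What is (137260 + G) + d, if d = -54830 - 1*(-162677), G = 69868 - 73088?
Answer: 241887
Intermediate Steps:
G = -3220
d = 107847 (d = -54830 + 162677 = 107847)
(137260 + G) + d = (137260 - 3220) + 107847 = 134040 + 107847 = 241887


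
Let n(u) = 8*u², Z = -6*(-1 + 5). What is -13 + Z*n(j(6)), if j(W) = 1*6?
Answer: -6925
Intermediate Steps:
j(W) = 6
Z = -24 (Z = -6*4 = -24)
-13 + Z*n(j(6)) = -13 - 192*6² = -13 - 192*36 = -13 - 24*288 = -13 - 6912 = -6925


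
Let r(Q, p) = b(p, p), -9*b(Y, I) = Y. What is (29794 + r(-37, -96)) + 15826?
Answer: 136892/3 ≈ 45631.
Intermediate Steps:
b(Y, I) = -Y/9
r(Q, p) = -p/9
(29794 + r(-37, -96)) + 15826 = (29794 - 1/9*(-96)) + 15826 = (29794 + 32/3) + 15826 = 89414/3 + 15826 = 136892/3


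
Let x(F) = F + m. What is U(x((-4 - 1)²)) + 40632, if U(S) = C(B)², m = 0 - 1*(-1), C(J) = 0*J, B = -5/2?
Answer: 40632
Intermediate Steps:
B = -5/2 (B = -5*½ = -5/2 ≈ -2.5000)
C(J) = 0
m = 1 (m = 0 + 1 = 1)
x(F) = 1 + F (x(F) = F + 1 = 1 + F)
U(S) = 0 (U(S) = 0² = 0)
U(x((-4 - 1)²)) + 40632 = 0 + 40632 = 40632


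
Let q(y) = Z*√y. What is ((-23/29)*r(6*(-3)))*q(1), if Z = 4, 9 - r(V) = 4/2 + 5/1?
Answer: -184/29 ≈ -6.3448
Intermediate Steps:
r(V) = 2 (r(V) = 9 - (4/2 + 5/1) = 9 - (4*(½) + 5*1) = 9 - (2 + 5) = 9 - 1*7 = 9 - 7 = 2)
q(y) = 4*√y
((-23/29)*r(6*(-3)))*q(1) = (-23/29*2)*(4*√1) = (-23*1/29*2)*(4*1) = -23/29*2*4 = -46/29*4 = -184/29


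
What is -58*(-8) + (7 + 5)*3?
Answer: 500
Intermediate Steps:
-58*(-8) + (7 + 5)*3 = 464 + 12*3 = 464 + 36 = 500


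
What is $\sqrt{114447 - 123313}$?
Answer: $i \sqrt{8866} \approx 94.159 i$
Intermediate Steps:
$\sqrt{114447 - 123313} = \sqrt{-8866} = i \sqrt{8866}$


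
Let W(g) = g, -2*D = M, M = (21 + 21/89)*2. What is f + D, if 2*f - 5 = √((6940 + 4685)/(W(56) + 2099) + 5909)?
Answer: -3335/178 + 2*√68666489/431 ≈ 19.717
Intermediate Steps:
M = 3780/89 (M = (21 + 21*(1/89))*2 = (21 + 21/89)*2 = (1890/89)*2 = 3780/89 ≈ 42.472)
D = -1890/89 (D = -½*3780/89 = -1890/89 ≈ -21.236)
f = 5/2 + 2*√68666489/431 (f = 5/2 + √((6940 + 4685)/(56 + 2099) + 5909)/2 = 5/2 + √(11625/2155 + 5909)/2 = 5/2 + √(11625*(1/2155) + 5909)/2 = 5/2 + √(2325/431 + 5909)/2 = 5/2 + √(2549104/431)/2 = 5/2 + (4*√68666489/431)/2 = 5/2 + 2*√68666489/431 ≈ 40.953)
f + D = (5/2 + 2*√68666489/431) - 1890/89 = -3335/178 + 2*√68666489/431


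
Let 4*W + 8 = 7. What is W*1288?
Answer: -322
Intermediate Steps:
W = -¼ (W = -2 + (¼)*7 = -2 + 7/4 = -¼ ≈ -0.25000)
W*1288 = -¼*1288 = -322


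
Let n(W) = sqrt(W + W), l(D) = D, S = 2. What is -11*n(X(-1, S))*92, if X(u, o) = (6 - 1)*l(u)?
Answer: -1012*I*sqrt(10) ≈ -3200.2*I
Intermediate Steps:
X(u, o) = 5*u (X(u, o) = (6 - 1)*u = 5*u)
n(W) = sqrt(2)*sqrt(W) (n(W) = sqrt(2*W) = sqrt(2)*sqrt(W))
-11*n(X(-1, S))*92 = -11*sqrt(2)*sqrt(5*(-1))*92 = -11*sqrt(2)*sqrt(-5)*92 = -11*sqrt(2)*I*sqrt(5)*92 = -11*I*sqrt(10)*92 = -1012*I*sqrt(10)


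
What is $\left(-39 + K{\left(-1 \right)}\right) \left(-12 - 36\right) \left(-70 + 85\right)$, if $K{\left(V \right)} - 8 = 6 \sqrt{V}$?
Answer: $22320 - 4320 i \approx 22320.0 - 4320.0 i$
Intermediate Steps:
$K{\left(V \right)} = 8 + 6 \sqrt{V}$
$\left(-39 + K{\left(-1 \right)}\right) \left(-12 - 36\right) \left(-70 + 85\right) = \left(-39 + \left(8 + 6 \sqrt{-1}\right)\right) \left(-12 - 36\right) \left(-70 + 85\right) = \left(-39 + \left(8 + 6 i\right)\right) \left(-48\right) 15 = \left(-31 + 6 i\right) \left(-48\right) 15 = \left(1488 - 288 i\right) 15 = 22320 - 4320 i$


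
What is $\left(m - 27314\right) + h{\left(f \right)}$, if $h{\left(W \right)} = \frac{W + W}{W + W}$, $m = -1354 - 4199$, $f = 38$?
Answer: $-32866$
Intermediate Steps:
$m = -5553$
$h{\left(W \right)} = 1$ ($h{\left(W \right)} = \frac{2 W}{2 W} = 2 W \frac{1}{2 W} = 1$)
$\left(m - 27314\right) + h{\left(f \right)} = \left(-5553 - 27314\right) + 1 = -32867 + 1 = -32866$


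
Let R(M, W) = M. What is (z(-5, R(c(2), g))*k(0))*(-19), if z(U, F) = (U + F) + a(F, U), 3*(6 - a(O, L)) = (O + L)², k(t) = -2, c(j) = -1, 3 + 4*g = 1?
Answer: -456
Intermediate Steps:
g = -½ (g = -¾ + (¼)*1 = -¾ + ¼ = -½ ≈ -0.50000)
a(O, L) = 6 - (L + O)²/3 (a(O, L) = 6 - (O + L)²/3 = 6 - (L + O)²/3)
z(U, F) = 6 + F + U - (F + U)²/3 (z(U, F) = (U + F) + (6 - (U + F)²/3) = (F + U) + (6 - (F + U)²/3) = 6 + F + U - (F + U)²/3)
(z(-5, R(c(2), g))*k(0))*(-19) = ((6 - 1 - 5 - (-1 - 5)²/3)*(-2))*(-19) = ((6 - 1 - 5 - ⅓*(-6)²)*(-2))*(-19) = ((6 - 1 - 5 - ⅓*36)*(-2))*(-19) = ((6 - 1 - 5 - 12)*(-2))*(-19) = -12*(-2)*(-19) = 24*(-19) = -456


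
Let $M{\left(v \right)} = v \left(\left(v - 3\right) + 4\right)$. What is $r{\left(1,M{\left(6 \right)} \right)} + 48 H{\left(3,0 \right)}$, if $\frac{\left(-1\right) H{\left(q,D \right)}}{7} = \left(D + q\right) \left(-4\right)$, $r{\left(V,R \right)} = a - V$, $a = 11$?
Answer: $4042$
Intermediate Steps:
$M{\left(v \right)} = v \left(1 + v\right)$ ($M{\left(v \right)} = v \left(\left(-3 + v\right) + 4\right) = v \left(1 + v\right)$)
$r{\left(V,R \right)} = 11 - V$
$H{\left(q,D \right)} = 28 D + 28 q$ ($H{\left(q,D \right)} = - 7 \left(D + q\right) \left(-4\right) = - 7 \left(- 4 D - 4 q\right) = 28 D + 28 q$)
$r{\left(1,M{\left(6 \right)} \right)} + 48 H{\left(3,0 \right)} = \left(11 - 1\right) + 48 \left(28 \cdot 0 + 28 \cdot 3\right) = \left(11 - 1\right) + 48 \left(0 + 84\right) = 10 + 48 \cdot 84 = 10 + 4032 = 4042$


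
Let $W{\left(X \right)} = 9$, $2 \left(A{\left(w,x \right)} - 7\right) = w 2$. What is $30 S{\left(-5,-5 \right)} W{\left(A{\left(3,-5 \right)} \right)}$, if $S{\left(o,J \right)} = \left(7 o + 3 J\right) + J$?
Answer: $-14850$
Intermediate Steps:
$A{\left(w,x \right)} = 7 + w$ ($A{\left(w,x \right)} = 7 + \frac{w 2}{2} = 7 + \frac{2 w}{2} = 7 + w$)
$S{\left(o,J \right)} = 4 J + 7 o$ ($S{\left(o,J \right)} = \left(3 J + 7 o\right) + J = 4 J + 7 o$)
$30 S{\left(-5,-5 \right)} W{\left(A{\left(3,-5 \right)} \right)} = 30 \left(4 \left(-5\right) + 7 \left(-5\right)\right) 9 = 30 \left(-20 - 35\right) 9 = 30 \left(-55\right) 9 = \left(-1650\right) 9 = -14850$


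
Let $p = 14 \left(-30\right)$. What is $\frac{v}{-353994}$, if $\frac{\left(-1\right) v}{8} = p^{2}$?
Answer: $\frac{235200}{58999} \approx 3.9865$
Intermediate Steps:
$p = -420$
$v = -1411200$ ($v = - 8 \left(-420\right)^{2} = \left(-8\right) 176400 = -1411200$)
$\frac{v}{-353994} = - \frac{1411200}{-353994} = \left(-1411200\right) \left(- \frac{1}{353994}\right) = \frac{235200}{58999}$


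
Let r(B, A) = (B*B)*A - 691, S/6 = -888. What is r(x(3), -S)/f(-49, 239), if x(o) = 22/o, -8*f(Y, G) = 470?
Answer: -1143348/235 ≈ -4865.3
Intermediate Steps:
f(Y, G) = -235/4 (f(Y, G) = -⅛*470 = -235/4)
S = -5328 (S = 6*(-888) = -5328)
r(B, A) = -691 + A*B² (r(B, A) = B²*A - 691 = A*B² - 691 = -691 + A*B²)
r(x(3), -S)/f(-49, 239) = (-691 + (-1*(-5328))*(22/3)²)/(-235/4) = (-691 + 5328*(22*(⅓))²)*(-4/235) = (-691 + 5328*(22/3)²)*(-4/235) = (-691 + 5328*(484/9))*(-4/235) = (-691 + 286528)*(-4/235) = 285837*(-4/235) = -1143348/235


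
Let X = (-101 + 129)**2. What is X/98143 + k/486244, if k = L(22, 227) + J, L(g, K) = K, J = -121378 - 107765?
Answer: -5521321923/11930361223 ≈ -0.46280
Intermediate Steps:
J = -229143
X = 784 (X = 28**2 = 784)
k = -228916 (k = 227 - 229143 = -228916)
X/98143 + k/486244 = 784/98143 - 228916/486244 = 784*(1/98143) - 228916*1/486244 = 784/98143 - 57229/121561 = -5521321923/11930361223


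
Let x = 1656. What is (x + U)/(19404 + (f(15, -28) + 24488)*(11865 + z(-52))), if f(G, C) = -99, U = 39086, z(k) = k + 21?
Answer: 20371/144319415 ≈ 0.00014115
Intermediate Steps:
z(k) = 21 + k
(x + U)/(19404 + (f(15, -28) + 24488)*(11865 + z(-52))) = (1656 + 39086)/(19404 + (-99 + 24488)*(11865 + (21 - 52))) = 40742/(19404 + 24389*(11865 - 31)) = 40742/(19404 + 24389*11834) = 40742/(19404 + 288619426) = 40742/288638830 = 40742*(1/288638830) = 20371/144319415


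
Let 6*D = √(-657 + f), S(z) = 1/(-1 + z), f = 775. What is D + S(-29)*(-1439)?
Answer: 1439/30 + √118/6 ≈ 49.777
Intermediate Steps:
D = √118/6 (D = √(-657 + 775)/6 = √118/6 ≈ 1.8105)
D + S(-29)*(-1439) = √118/6 - 1439/(-1 - 29) = √118/6 - 1439/(-30) = √118/6 - 1/30*(-1439) = √118/6 + 1439/30 = 1439/30 + √118/6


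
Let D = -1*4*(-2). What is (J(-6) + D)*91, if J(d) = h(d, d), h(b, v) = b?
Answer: 182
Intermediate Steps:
J(d) = d
D = 8 (D = -4*(-2) = 8)
(J(-6) + D)*91 = (-6 + 8)*91 = 2*91 = 182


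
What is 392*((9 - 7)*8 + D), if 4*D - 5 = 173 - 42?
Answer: 19600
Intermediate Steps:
D = 34 (D = 5/4 + (173 - 42)/4 = 5/4 + (¼)*131 = 5/4 + 131/4 = 34)
392*((9 - 7)*8 + D) = 392*((9 - 7)*8 + 34) = 392*(2*8 + 34) = 392*(16 + 34) = 392*50 = 19600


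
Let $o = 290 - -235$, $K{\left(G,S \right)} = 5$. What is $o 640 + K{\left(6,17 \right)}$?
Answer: $336005$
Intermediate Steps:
$o = 525$ ($o = 290 + 235 = 525$)
$o 640 + K{\left(6,17 \right)} = 525 \cdot 640 + 5 = 336000 + 5 = 336005$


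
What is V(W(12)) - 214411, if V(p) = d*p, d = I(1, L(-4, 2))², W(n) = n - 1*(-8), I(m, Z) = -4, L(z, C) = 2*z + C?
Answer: -214091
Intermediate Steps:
L(z, C) = C + 2*z
W(n) = 8 + n (W(n) = n + 8 = 8 + n)
d = 16 (d = (-4)² = 16)
V(p) = 16*p
V(W(12)) - 214411 = 16*(8 + 12) - 214411 = 16*20 - 214411 = 320 - 214411 = -214091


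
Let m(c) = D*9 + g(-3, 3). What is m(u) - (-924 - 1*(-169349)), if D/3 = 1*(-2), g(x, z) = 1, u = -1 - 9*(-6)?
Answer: -168478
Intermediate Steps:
u = 53 (u = -1 + 54 = 53)
D = -6 (D = 3*(1*(-2)) = 3*(-2) = -6)
m(c) = -53 (m(c) = -6*9 + 1 = -54 + 1 = -53)
m(u) - (-924 - 1*(-169349)) = -53 - (-924 - 1*(-169349)) = -53 - (-924 + 169349) = -53 - 1*168425 = -53 - 168425 = -168478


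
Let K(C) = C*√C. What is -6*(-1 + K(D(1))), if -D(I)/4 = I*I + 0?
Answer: 6 + 48*I ≈ 6.0 + 48.0*I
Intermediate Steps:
D(I) = -4*I² (D(I) = -4*(I*I + 0) = -4*(I² + 0) = -4*I²)
K(C) = C^(3/2)
-6*(-1 + K(D(1))) = -6*(-1 + (-4*1²)^(3/2)) = -6*(-1 + (-4*1)^(3/2)) = -6*(-1 + (-4)^(3/2)) = -6*(-1 - 8*I) = 6 + 48*I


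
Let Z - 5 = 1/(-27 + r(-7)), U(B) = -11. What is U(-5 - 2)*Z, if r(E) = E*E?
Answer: -111/2 ≈ -55.500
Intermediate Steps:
r(E) = E²
Z = 111/22 (Z = 5 + 1/(-27 + (-7)²) = 5 + 1/(-27 + 49) = 5 + 1/22 = 111/22 ≈ 5.0455)
U(-5 - 2)*Z = -11*111/22 = -111/2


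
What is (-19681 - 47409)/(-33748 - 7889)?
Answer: 67090/41637 ≈ 1.6113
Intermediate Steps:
(-19681 - 47409)/(-33748 - 7889) = -67090/(-41637) = -67090*(-1/41637) = 67090/41637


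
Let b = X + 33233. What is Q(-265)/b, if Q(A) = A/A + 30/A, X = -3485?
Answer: 47/1576644 ≈ 2.9810e-5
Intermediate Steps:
Q(A) = 1 + 30/A
b = 29748 (b = -3485 + 33233 = 29748)
Q(-265)/b = ((30 - 265)/(-265))/29748 = -1/265*(-235)*(1/29748) = (47/53)*(1/29748) = 47/1576644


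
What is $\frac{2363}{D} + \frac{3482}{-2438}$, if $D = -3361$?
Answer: $- \frac{8731998}{4097059} \approx -2.1313$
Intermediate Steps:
$\frac{2363}{D} + \frac{3482}{-2438} = \frac{2363}{-3361} + \frac{3482}{-2438} = 2363 \left(- \frac{1}{3361}\right) + 3482 \left(- \frac{1}{2438}\right) = - \frac{2363}{3361} - \frac{1741}{1219} = - \frac{8731998}{4097059}$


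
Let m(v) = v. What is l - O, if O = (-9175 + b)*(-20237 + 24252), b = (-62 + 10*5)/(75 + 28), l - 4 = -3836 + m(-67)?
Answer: 3793921958/103 ≈ 3.6834e+7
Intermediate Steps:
l = -3899 (l = 4 + (-3836 - 67) = 4 - 3903 = -3899)
b = -12/103 (b = (-62 + 50)/103 = -12*1/103 = -12/103 ≈ -0.11650)
O = -3794323555/103 (O = (-9175 - 12/103)*(-20237 + 24252) = -945037/103*4015 = -3794323555/103 ≈ -3.6838e+7)
l - O = -3899 - 1*(-3794323555/103) = -3899 + 3794323555/103 = 3793921958/103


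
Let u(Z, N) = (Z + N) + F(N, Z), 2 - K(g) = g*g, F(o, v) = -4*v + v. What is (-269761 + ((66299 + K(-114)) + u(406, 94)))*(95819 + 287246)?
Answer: -83191758310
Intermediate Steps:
F(o, v) = -3*v
K(g) = 2 - g² (K(g) = 2 - g*g = 2 - g²)
u(Z, N) = N - 2*Z (u(Z, N) = (Z + N) - 3*Z = (N + Z) - 3*Z = N - 2*Z)
(-269761 + ((66299 + K(-114)) + u(406, 94)))*(95819 + 287246) = (-269761 + ((66299 + (2 - 1*(-114)²)) + (94 - 2*406)))*(95819 + 287246) = (-269761 + ((66299 + (2 - 1*12996)) + (94 - 812)))*383065 = (-269761 + ((66299 + (2 - 12996)) - 718))*383065 = (-269761 + ((66299 - 12994) - 718))*383065 = (-269761 + (53305 - 718))*383065 = (-269761 + 52587)*383065 = -217174*383065 = -83191758310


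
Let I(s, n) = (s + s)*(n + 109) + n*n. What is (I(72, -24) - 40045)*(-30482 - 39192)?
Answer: 1897153346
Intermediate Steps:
I(s, n) = n² + 2*s*(109 + n) (I(s, n) = (2*s)*(109 + n) + n² = 2*s*(109 + n) + n² = n² + 2*s*(109 + n))
(I(72, -24) - 40045)*(-30482 - 39192) = (((-24)² + 218*72 + 2*(-24)*72) - 40045)*(-30482 - 39192) = ((576 + 15696 - 3456) - 40045)*(-69674) = (12816 - 40045)*(-69674) = -27229*(-69674) = 1897153346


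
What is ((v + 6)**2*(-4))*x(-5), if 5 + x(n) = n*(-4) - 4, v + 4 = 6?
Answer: -2816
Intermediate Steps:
v = 2 (v = -4 + 6 = 2)
x(n) = -9 - 4*n (x(n) = -5 + (n*(-4) - 4) = -5 + (-4*n - 4) = -5 + (-4 - 4*n) = -9 - 4*n)
((v + 6)**2*(-4))*x(-5) = ((2 + 6)**2*(-4))*(-9 - 4*(-5)) = (8**2*(-4))*(-9 + 20) = (64*(-4))*11 = -256*11 = -2816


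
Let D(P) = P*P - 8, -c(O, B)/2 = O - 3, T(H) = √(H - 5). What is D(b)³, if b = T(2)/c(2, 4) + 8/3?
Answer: 4688317/46656 - 5735*I*√3/162 ≈ 100.49 - 61.317*I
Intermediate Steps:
T(H) = √(-5 + H)
c(O, B) = 6 - 2*O (c(O, B) = -2*(O - 3) = -2*(-3 + O) = 6 - 2*O)
b = 8/3 + I*√3/2 (b = √(-5 + 2)/(6 - 2*2) + 8/3 = √(-3)/(6 - 4) + 8*(⅓) = (I*√3)/2 + 8/3 = (I*√3)*(½) + 8/3 = I*√3/2 + 8/3 = 8/3 + I*√3/2 ≈ 2.6667 + 0.86602*I)
D(P) = -8 + P² (D(P) = P² - 8 = -8 + P²)
D(b)³ = (-8 + (8/3 + I*√3/2)²)³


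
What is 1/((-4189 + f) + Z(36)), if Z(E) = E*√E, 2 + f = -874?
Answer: -1/4849 ≈ -0.00020623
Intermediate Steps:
f = -876 (f = -2 - 874 = -876)
Z(E) = E^(3/2)
1/((-4189 + f) + Z(36)) = 1/((-4189 - 876) + 36^(3/2)) = 1/(-5065 + 216) = 1/(-4849) = -1/4849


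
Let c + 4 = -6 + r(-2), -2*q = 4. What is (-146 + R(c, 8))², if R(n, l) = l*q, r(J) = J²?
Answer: 26244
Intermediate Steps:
q = -2 (q = -½*4 = -2)
c = -6 (c = -4 + (-6 + (-2)²) = -4 + (-6 + 4) = -4 - 2 = -6)
R(n, l) = -2*l (R(n, l) = l*(-2) = -2*l)
(-146 + R(c, 8))² = (-146 - 2*8)² = (-146 - 16)² = (-162)² = 26244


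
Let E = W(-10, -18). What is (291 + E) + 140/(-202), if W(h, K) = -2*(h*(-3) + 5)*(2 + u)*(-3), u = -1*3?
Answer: 8111/101 ≈ 80.307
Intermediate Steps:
u = -3
W(h, K) = -30 + 18*h (W(h, K) = -2*(h*(-3) + 5)*(2 - 3)*(-3) = -2*(-3*h + 5)*(-1)*(-3) = -2*(5 - 3*h)*(-1)*(-3) = -2*(-5 + 3*h)*(-3) = (10 - 6*h)*(-3) = -30 + 18*h)
E = -210 (E = -30 + 18*(-10) = -30 - 180 = -210)
(291 + E) + 140/(-202) = (291 - 210) + 140/(-202) = 81 + 140*(-1/202) = 81 - 70/101 = 8111/101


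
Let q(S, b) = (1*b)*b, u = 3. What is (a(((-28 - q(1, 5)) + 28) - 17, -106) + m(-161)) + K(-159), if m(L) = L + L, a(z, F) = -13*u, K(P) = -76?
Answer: -437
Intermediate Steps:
q(S, b) = b**2 (q(S, b) = b*b = b**2)
a(z, F) = -39 (a(z, F) = -13*3 = -39)
m(L) = 2*L
(a(((-28 - q(1, 5)) + 28) - 17, -106) + m(-161)) + K(-159) = (-39 + 2*(-161)) - 76 = (-39 - 322) - 76 = -361 - 76 = -437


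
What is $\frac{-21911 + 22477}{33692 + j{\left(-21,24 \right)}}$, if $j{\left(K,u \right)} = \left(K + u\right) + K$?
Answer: $\frac{283}{16837} \approx 0.016808$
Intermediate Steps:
$j{\left(K,u \right)} = u + 2 K$
$\frac{-21911 + 22477}{33692 + j{\left(-21,24 \right)}} = \frac{-21911 + 22477}{33692 + \left(24 + 2 \left(-21\right)\right)} = \frac{566}{33692 + \left(24 - 42\right)} = \frac{566}{33692 - 18} = \frac{566}{33674} = 566 \cdot \frac{1}{33674} = \frac{283}{16837}$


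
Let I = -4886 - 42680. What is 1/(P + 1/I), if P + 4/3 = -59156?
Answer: -142698/8441633155 ≈ -1.6904e-5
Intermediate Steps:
P = -177472/3 (P = -4/3 - 59156 = -177472/3 ≈ -59157.)
I = -47566
1/(P + 1/I) = 1/(-177472/3 + 1/(-47566)) = 1/(-177472/3 - 1/47566) = 1/(-8441633155/142698) = -142698/8441633155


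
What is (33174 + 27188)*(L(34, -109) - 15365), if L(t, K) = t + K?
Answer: -931989280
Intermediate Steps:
L(t, K) = K + t
(33174 + 27188)*(L(34, -109) - 15365) = (33174 + 27188)*((-109 + 34) - 15365) = 60362*(-75 - 15365) = 60362*(-15440) = -931989280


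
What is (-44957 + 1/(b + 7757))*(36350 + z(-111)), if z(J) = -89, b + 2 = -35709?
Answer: -5063357027391/3106 ≈ -1.6302e+9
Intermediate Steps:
b = -35711 (b = -2 - 35709 = -35711)
(-44957 + 1/(b + 7757))*(36350 + z(-111)) = (-44957 + 1/(-35711 + 7757))*(36350 - 89) = (-44957 + 1/(-27954))*36261 = (-44957 - 1/27954)*36261 = -1256727979/27954*36261 = -5063357027391/3106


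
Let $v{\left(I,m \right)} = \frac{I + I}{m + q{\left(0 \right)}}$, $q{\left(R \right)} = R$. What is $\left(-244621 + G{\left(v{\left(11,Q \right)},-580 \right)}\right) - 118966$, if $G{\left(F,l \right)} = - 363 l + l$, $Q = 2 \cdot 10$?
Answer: $-153627$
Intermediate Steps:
$Q = 20$
$v{\left(I,m \right)} = \frac{2 I}{m}$ ($v{\left(I,m \right)} = \frac{I + I}{m + 0} = \frac{2 I}{m}$)
$G{\left(F,l \right)} = - 362 l$
$\left(-244621 + G{\left(v{\left(11,Q \right)},-580 \right)}\right) - 118966 = \left(-244621 - -209960\right) - 118966 = \left(-244621 + 209960\right) - 118966 = -34661 - 118966 = -153627$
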